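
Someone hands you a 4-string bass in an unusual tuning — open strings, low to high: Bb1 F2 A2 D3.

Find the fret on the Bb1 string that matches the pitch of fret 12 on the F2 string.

19

F2 at fret 12 is F2 + 12 semitones = F3.
The open Bb1 string is 7 semitones below the open F2, so the same pitch on the Bb1 string lies at fret 12 + 7 = 19.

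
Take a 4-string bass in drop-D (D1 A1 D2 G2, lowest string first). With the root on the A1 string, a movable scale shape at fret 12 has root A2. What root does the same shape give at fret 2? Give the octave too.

B1

Moving from fret 12 to fret 2 shifts the root by -10 semitones.
A2 down 10 semitones is B1.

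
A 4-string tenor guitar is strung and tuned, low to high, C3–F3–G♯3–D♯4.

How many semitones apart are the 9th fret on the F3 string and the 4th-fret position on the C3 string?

F3 at fret 9 → D4 (MIDI 62); C3 at fret 4 → E3 (MIDI 52).
62 − 52 = 10, so the two pitches are 10 semitones apart, with D4 the higher.

10 semitones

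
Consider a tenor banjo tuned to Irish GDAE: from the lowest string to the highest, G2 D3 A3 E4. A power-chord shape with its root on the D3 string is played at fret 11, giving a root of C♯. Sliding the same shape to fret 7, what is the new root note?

A

Moving from fret 11 to fret 7 shifts the root by -4 semitones.
C♯ down 4 semitones is A.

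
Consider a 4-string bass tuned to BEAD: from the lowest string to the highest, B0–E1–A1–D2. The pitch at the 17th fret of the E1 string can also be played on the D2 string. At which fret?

E1 at fret 17 is E1 + 17 semitones = A2.
The open D2 string is 10 semitones above the open E1, so the same pitch on the D2 string lies at fret 17 − 10 = 7.

7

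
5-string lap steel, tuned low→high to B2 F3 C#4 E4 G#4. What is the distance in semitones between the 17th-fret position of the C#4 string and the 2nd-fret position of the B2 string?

29 semitones

C#4 at fret 17 → F#5 (MIDI 78); B2 at fret 2 → C#3 (MIDI 49).
78 − 49 = 29, so the two pitches are 29 semitones apart, with F#5 the higher.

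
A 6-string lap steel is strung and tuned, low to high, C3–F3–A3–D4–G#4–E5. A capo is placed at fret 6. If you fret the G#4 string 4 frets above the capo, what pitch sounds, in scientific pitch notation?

F#5

The capo raises the open G#4 by 6 semitones to D5; fretting 4 more gives G#4 + 6 + 4 = G#4 + 10 semitones = F#5.
(Also written Gb.)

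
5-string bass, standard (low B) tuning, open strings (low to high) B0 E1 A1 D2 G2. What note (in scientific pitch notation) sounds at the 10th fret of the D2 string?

The open D2 string plus 10 semitones: D–D#–E–F–…–A#–B–C.
The walk passes from B into C once, so the octave number goes from 2 to 3.

C3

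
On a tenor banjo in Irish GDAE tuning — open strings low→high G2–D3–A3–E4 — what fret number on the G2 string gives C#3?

6

C#3 is 6 semitones above the open G2 (G–G#–A–A#–B–C–C#), so it sits at fret 6.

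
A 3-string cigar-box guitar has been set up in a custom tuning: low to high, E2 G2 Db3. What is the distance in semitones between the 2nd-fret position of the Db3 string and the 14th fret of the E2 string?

3 semitones

Db3 at fret 2 → Eb3 (MIDI 51); E2 at fret 14 → Gb3 (MIDI 54).
51 − 54 = -3, so the two pitches are 3 semitones apart, with Gb3 the higher.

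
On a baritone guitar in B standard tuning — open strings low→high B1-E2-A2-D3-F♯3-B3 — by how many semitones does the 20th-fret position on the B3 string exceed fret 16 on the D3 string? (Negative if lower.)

B3 at fret 20 → G5 (MIDI 79); D3 at fret 16 → F♯4 (MIDI 66).
79 − 66 = 13, so the two pitches are 13 semitones apart.

13 semitones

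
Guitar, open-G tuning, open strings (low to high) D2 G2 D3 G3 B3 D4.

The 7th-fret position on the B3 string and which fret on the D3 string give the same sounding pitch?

Fret 7 on B3 is MIDI 59 + 7 = 66 (F♯4). On the D3 string (open MIDI 50), that pitch is 66 − 50 = fret 16.

16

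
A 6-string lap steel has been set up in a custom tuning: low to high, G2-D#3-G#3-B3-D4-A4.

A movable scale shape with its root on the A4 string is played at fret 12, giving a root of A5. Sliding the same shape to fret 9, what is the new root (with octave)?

Moving from fret 12 to fret 9 shifts the root by -3 semitones.
A5 down 3 semitones is F#5.

F#5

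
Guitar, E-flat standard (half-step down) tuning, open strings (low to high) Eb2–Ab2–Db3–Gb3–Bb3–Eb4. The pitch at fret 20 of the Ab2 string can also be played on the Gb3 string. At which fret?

10

Fret 20 on Ab2 is MIDI 44 + 20 = 64 (E4). On the Gb3 string (open MIDI 54), that pitch is 64 − 54 = fret 10.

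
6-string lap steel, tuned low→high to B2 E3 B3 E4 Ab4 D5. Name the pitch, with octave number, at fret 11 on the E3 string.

Eb4

Each fret is one semitone, so E3 + 11 = Eb4.
(Equivalently spelled D#4.)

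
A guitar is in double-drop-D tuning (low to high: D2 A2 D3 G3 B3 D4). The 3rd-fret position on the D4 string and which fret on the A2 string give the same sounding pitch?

20

Fret 3 on D4 is MIDI 62 + 3 = 65 (F4). On the A2 string (open MIDI 45), that pitch is 65 − 45 = fret 20.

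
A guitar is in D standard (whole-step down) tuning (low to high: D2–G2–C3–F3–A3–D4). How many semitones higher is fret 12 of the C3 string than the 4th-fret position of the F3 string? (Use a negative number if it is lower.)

3 semitones

C3 at fret 12 → C4 (MIDI 60); F3 at fret 4 → A3 (MIDI 57).
60 − 57 = 3, so the two pitches are 3 semitones apart.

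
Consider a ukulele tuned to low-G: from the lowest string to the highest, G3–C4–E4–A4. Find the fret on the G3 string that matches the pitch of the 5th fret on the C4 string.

Fret 5 on C4 is MIDI 60 + 5 = 65 (F4). On the G3 string (open MIDI 55), that pitch is 65 − 55 = fret 10.

10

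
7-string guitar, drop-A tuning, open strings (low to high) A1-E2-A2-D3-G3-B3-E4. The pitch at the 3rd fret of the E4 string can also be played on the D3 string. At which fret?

17

E4 at fret 3 is E4 + 3 semitones = G4.
The open D3 string is 14 semitones below the open E4, so the same pitch on the D3 string lies at fret 3 + 14 = 17.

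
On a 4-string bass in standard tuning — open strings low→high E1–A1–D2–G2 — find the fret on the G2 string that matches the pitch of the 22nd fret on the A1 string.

12

A1 at fret 22 is A1 + 22 semitones = G3.
The open G2 string is 10 semitones above the open A1, so the same pitch on the G2 string lies at fret 22 − 10 = 12.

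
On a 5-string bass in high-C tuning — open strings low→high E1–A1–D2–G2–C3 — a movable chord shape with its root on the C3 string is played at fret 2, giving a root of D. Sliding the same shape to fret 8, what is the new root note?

G#

Moving from fret 2 to fret 8 shifts the root by 6 semitones.
D up 6 semitones is G#.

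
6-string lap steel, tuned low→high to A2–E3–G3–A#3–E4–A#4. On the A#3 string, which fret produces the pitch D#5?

17

D#5 is 17 semitones above the open A#3 (A#–B–C–C#–…–C#–D–D#), so it sits at fret 17.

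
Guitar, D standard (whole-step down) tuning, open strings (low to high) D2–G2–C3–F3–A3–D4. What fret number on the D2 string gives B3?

21

B3 is 21 semitones above the open D2 (D–D#–E–F–…–A–A#–B), so it sits at fret 21.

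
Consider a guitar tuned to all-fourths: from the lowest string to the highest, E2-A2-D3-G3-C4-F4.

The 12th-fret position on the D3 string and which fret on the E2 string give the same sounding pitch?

Fret 12 on D3 is MIDI 50 + 12 = 62 (D4). On the E2 string (open MIDI 40), that pitch is 62 − 40 = fret 22.

22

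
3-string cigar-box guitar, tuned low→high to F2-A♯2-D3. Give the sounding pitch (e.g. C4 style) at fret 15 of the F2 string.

Each fret is one semitone, so F2 + 15 = G♯3.

G♯3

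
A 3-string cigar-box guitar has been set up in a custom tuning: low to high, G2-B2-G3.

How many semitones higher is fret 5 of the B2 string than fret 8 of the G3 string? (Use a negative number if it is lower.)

B2 at fret 5 → E3 (MIDI 52); G3 at fret 8 → Eb4 (MIDI 63).
52 − 63 = -11, so the two pitches are 11 semitones apart.

-11 semitones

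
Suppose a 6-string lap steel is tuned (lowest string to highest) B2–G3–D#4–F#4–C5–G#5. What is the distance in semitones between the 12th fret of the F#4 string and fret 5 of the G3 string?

18 semitones

F#4 at fret 12 → F#5 (MIDI 78); G3 at fret 5 → C4 (MIDI 60).
78 − 60 = 18, so the two pitches are 18 semitones apart, with F#5 the higher.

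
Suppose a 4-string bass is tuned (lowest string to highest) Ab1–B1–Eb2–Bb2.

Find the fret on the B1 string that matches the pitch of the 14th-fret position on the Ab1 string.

11

Ab1 at fret 14 is Ab1 + 14 semitones = Bb2.
The open B1 string is 3 semitones above the open Ab1, so the same pitch on the B1 string lies at fret 14 − 3 = 11.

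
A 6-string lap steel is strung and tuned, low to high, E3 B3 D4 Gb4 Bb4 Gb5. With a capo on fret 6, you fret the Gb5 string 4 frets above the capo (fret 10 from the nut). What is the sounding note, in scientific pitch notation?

The capo raises the open Gb5 by 6 semitones to C6; fretting 4 more gives Gb5 + 6 + 4 = Gb5 + 10 semitones = E6.

E6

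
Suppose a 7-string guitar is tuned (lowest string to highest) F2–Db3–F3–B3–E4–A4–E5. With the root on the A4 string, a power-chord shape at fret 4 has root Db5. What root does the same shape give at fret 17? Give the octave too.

Moving from fret 4 to fret 17 shifts the root by 13 semitones.
Db5 up 13 semitones is D6.

D6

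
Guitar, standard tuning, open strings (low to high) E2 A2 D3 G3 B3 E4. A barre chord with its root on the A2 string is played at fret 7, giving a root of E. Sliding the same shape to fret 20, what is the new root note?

F

Moving from fret 7 to fret 20 shifts the root by 13 semitones.
E up 13 semitones is F.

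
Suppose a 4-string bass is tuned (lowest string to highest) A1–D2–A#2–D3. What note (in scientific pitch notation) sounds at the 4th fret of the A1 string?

The open A1 string plus 4 semitones: A–A#–B–C–C#.
The walk passes from B into C once, so the octave number goes from 1 to 2.

C#2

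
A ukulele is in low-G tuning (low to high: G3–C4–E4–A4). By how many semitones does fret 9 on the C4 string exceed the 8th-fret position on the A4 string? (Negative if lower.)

C4 at fret 9 → A4 (MIDI 69); A4 at fret 8 → F5 (MIDI 77).
69 − 77 = -8, so the two pitches are 8 semitones apart.

-8 semitones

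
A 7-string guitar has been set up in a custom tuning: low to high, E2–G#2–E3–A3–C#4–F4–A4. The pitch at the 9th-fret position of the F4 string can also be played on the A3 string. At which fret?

F4 at fret 9 is F4 + 9 semitones = D5.
The open A3 string is 8 semitones below the open F4, so the same pitch on the A3 string lies at fret 9 + 8 = 17.

17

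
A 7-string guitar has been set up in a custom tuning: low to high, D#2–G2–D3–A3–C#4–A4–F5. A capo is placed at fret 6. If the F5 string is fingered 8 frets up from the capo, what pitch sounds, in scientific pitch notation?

G6

The capo raises the open F5 by 6 semitones to B5; fretting 8 more gives F5 + 6 + 8 = F5 + 14 semitones = G6.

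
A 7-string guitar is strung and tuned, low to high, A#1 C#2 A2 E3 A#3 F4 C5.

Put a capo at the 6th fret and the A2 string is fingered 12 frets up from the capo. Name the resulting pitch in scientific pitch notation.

D#4

The capo raises the open A2 by 6 semitones to D#3; fretting 12 more gives A2 + 6 + 12 = A2 + 18 semitones = D#4.
(Also written Eb.)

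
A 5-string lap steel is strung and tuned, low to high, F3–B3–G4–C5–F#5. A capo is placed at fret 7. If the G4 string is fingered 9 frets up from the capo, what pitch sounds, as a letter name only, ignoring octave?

The capo raises the open G4 by 7 semitones to D5; fretting 9 more gives G4 + 7 + 9 = G4 + 16 semitones, landing on B.

B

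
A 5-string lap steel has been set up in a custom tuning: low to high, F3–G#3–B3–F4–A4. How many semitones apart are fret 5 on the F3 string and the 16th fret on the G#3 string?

14 semitones

F3 at fret 5 → A#3 (MIDI 58); G#3 at fret 16 → C5 (MIDI 72).
58 − 72 = -14, so the two pitches are 14 semitones apart, with C5 the higher.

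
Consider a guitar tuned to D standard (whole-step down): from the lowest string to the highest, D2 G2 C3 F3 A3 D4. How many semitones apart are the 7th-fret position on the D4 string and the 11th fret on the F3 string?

D4 at fret 7 → A4 (MIDI 69); F3 at fret 11 → E4 (MIDI 64).
69 − 64 = 5, so the two pitches are 5 semitones apart, with A4 the higher.

5 semitones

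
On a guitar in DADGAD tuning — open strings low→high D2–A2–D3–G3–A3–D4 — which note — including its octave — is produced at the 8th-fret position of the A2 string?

F3

Each fret is one semitone, so A2 + 8 = F3.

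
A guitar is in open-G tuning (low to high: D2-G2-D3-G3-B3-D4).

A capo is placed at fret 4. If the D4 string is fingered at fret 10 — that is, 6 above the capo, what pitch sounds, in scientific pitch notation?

The capo raises the open D4 by 4 semitones to F♯4; fretting 6 more gives D4 + 4 + 6 = D4 + 10 semitones = C5.

C5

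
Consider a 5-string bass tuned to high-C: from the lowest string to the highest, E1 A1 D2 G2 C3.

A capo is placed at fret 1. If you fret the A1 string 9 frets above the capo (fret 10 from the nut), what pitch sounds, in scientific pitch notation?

The capo raises the open A1 by 1 semitone to A♯1; fretting 9 more gives A1 + 1 + 9 = A1 + 10 semitones = G2.

G2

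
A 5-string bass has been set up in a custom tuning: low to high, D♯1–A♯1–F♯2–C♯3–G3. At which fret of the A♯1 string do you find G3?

21

G3 is 21 semitones above the open A♯1 (A#–B–C–C#–…–F–F#–G), so it sits at fret 21.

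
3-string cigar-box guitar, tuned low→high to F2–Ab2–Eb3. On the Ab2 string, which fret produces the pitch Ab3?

Ab3 is 12 semitones above the open Ab2 (Ab–A–Bb–B–…–Gb–G–Ab), so it sits at fret 12.

12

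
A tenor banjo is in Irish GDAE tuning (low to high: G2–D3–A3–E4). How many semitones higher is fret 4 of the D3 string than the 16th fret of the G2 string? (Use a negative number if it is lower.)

D3 at fret 4 → F♯3 (MIDI 54); G2 at fret 16 → B3 (MIDI 59).
54 − 59 = -5, so the two pitches are 5 semitones apart.

-5 semitones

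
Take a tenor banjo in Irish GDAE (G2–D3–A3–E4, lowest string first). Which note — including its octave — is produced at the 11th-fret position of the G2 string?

F#3

G2 is MIDI 43. Adding 11 gives 54, which is F#3.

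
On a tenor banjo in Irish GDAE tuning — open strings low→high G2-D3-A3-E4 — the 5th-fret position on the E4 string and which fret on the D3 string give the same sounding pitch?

19

E4 at fret 5 is E4 + 5 semitones = A4.
The open D3 string is 14 semitones below the open E4, so the same pitch on the D3 string lies at fret 5 + 14 = 19.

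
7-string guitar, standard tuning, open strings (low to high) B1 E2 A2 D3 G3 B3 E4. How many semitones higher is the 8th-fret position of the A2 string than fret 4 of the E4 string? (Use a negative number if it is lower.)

A2 at fret 8 → F3 (MIDI 53); E4 at fret 4 → G#4 (MIDI 68).
53 − 68 = -15, so the two pitches are 15 semitones apart.

-15 semitones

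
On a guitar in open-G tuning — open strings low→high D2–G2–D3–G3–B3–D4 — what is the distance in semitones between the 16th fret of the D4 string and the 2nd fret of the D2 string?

38 semitones

D4 at fret 16 → F#5 (MIDI 78); D2 at fret 2 → E2 (MIDI 40).
78 − 40 = 38, so the two pitches are 38 semitones apart, with F#5 the higher.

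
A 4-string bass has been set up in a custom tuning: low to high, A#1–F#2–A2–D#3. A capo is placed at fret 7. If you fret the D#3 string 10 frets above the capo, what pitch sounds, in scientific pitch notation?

G#4

The capo raises the open D#3 by 7 semitones to A#3; fretting 10 more gives D#3 + 7 + 10 = D#3 + 17 semitones = G#4.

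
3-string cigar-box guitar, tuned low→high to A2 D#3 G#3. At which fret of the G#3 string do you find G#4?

12

G#4 is 12 semitones above the open G#3 (G#–A–A#–B–…–F#–G–G#), so it sits at fret 12.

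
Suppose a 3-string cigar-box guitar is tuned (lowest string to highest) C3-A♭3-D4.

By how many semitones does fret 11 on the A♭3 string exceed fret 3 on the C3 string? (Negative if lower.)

16 semitones

A♭3 at fret 11 → G4 (MIDI 67); C3 at fret 3 → E♭3 (MIDI 51).
67 − 51 = 16, so the two pitches are 16 semitones apart.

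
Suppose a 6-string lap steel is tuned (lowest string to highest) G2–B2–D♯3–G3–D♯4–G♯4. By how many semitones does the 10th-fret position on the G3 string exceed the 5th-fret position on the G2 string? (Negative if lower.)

17 semitones

G3 at fret 10 → F4 (MIDI 65); G2 at fret 5 → C3 (MIDI 48).
65 − 48 = 17, so the two pitches are 17 semitones apart.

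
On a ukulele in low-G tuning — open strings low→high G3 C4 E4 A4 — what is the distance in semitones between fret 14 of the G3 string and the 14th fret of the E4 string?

G3 at fret 14 → A4 (MIDI 69); E4 at fret 14 → F#5 (MIDI 78).
69 − 78 = -9, so the two pitches are 9 semitones apart, with F#5 the higher.

9 semitones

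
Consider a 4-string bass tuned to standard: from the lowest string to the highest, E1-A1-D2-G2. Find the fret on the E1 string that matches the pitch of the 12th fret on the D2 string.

D2 at fret 12 is D2 + 12 semitones = D3.
The open E1 string is 10 semitones below the open D2, so the same pitch on the E1 string lies at fret 12 + 10 = 22.

22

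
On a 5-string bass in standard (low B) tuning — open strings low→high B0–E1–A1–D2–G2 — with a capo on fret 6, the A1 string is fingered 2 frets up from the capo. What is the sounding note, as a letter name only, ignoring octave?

The capo raises the open A1 by 6 semitones to D#2; fretting 2 more gives A1 + 6 + 2 = A1 + 8 semitones, landing on F.

F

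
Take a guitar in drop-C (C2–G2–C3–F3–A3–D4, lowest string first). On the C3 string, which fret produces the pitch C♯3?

C♯3 is 1 semitone above the open C3 (C–C#), so it sits at fret 1.

1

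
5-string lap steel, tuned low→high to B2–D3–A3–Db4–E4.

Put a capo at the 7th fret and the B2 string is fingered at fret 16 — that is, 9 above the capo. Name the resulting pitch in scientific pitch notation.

The capo raises the open B2 by 7 semitones to Gb3; fretting 9 more gives B2 + 7 + 9 = B2 + 16 semitones = Eb4.
(Also written D#.)

Eb4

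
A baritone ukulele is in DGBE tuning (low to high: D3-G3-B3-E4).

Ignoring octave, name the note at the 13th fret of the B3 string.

C

B3 is MIDI 59. Adding 13 gives 72; 72 mod 12 = 0, i.e. C.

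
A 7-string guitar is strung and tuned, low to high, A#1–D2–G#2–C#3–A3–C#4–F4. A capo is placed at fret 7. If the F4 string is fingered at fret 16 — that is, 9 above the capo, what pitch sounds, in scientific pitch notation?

A5

The capo raises the open F4 by 7 semitones to C5; fretting 9 more gives F4 + 7 + 9 = F4 + 16 semitones = A5.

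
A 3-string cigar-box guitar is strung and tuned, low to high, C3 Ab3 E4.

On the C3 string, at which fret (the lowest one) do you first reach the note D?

From C3, count semitones up the chromatic scale until reaching D: C–Db–D — 2 steps.

2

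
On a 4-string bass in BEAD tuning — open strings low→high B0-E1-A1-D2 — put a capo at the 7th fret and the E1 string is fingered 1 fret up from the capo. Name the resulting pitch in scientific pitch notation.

The capo raises the open E1 by 7 semitones to B1; fretting 1 more gives E1 + 7 + 1 = E1 + 8 semitones = C2.

C2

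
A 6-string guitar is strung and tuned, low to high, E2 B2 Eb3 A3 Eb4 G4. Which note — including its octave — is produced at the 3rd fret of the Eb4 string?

Gb4

Eb4 is MIDI 63. Adding 3 gives 66, which is Gb4.
(Equivalently spelled F#4.)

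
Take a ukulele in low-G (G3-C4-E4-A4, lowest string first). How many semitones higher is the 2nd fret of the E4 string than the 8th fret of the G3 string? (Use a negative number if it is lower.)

E4 at fret 2 → F#4 (MIDI 66); G3 at fret 8 → D#4 (MIDI 63).
66 − 63 = 3, so the two pitches are 3 semitones apart.

3 semitones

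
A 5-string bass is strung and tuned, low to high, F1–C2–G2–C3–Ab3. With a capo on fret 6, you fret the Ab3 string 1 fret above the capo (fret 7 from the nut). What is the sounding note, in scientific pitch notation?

Eb4

The capo raises the open Ab3 by 6 semitones to D4; fretting 1 more gives Ab3 + 6 + 1 = Ab3 + 7 semitones = Eb4.
(Also written D#.)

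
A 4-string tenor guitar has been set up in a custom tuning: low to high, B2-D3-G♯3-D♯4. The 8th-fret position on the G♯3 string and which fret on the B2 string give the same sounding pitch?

G♯3 at fret 8 is G♯3 + 8 semitones = E4.
The open B2 string is 9 semitones below the open G♯3, so the same pitch on the B2 string lies at fret 8 + 9 = 17.

17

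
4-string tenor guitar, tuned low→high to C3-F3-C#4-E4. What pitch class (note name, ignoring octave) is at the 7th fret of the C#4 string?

The open C#4 string plus 7 semitones: C#–D–D#–E–F–F#–G–G#.
(Equivalently spelled Ab.)

G#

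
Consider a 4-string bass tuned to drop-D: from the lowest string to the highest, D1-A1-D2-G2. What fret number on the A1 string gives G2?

G2 is 10 semitones above the open A1 (A–A#–B–C–…–F–F#–G), so it sits at fret 10.

10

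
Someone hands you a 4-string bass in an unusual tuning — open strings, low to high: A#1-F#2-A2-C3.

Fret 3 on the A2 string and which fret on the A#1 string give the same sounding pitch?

A2 at fret 3 is A2 + 3 semitones = C3.
The open A#1 string is 11 semitones below the open A2, so the same pitch on the A#1 string lies at fret 3 + 11 = 14.

14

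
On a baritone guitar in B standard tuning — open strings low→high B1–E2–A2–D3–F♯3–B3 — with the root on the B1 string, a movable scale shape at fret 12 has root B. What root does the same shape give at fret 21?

G♯

Moving from fret 12 to fret 21 shifts the root by 9 semitones.
B up 9 semitones is G♯.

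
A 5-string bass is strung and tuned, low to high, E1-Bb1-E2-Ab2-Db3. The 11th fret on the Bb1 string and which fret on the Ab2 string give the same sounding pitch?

1

Bb1 at fret 11 is Bb1 + 11 semitones = A2.
The open Ab2 string is 10 semitones above the open Bb1, so the same pitch on the Ab2 string lies at fret 11 − 10 = 1.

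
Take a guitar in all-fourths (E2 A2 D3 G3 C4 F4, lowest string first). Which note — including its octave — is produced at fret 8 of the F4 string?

C♯5

F4 is MIDI 65. Adding 8 gives 73, which is C♯5.
(Equivalently spelled D♭5.)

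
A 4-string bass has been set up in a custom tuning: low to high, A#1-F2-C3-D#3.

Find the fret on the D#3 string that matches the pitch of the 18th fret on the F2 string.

Fret 18 on F2 is MIDI 41 + 18 = 59 (B3). On the D#3 string (open MIDI 51), that pitch is 59 − 51 = fret 8.

8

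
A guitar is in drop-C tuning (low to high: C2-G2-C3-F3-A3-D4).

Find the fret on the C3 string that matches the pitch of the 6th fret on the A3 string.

15

A3 at fret 6 is A3 + 6 semitones = D#4.
The open C3 string is 9 semitones below the open A3, so the same pitch on the C3 string lies at fret 6 + 9 = 15.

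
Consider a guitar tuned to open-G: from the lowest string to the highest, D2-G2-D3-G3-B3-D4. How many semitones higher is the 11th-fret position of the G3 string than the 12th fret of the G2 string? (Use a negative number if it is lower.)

11 semitones

G3 at fret 11 → F♯4 (MIDI 66); G2 at fret 12 → G3 (MIDI 55).
66 − 55 = 11, so the two pitches are 11 semitones apart.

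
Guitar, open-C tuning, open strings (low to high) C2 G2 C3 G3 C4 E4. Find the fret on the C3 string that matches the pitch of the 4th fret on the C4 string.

16

C4 at fret 4 is C4 + 4 semitones = E4.
The open C3 string is 12 semitones below the open C4, so the same pitch on the C3 string lies at fret 4 + 12 = 16.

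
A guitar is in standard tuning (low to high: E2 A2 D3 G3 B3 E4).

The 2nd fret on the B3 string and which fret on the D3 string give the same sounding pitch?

11

Fret 2 on B3 is MIDI 59 + 2 = 61 (C♯4). On the D3 string (open MIDI 50), that pitch is 61 − 50 = fret 11.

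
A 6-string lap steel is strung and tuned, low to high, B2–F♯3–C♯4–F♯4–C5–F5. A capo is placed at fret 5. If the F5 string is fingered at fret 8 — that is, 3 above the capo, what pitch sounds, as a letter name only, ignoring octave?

The capo raises the open F5 by 5 semitones to A♯5; fretting 3 more gives F5 + 5 + 3 = F5 + 8 semitones, landing on C♯.
(Also written D♭.)

C♯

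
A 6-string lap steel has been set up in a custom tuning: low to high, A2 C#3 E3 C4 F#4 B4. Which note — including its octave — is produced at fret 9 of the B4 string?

G#5

The open B4 string plus 9 semitones: B–C–C#–D–D#–E–F–F#–G–G#.
The walk passes from B into C once, so the octave number goes from 4 to 5.
(Equivalently spelled Ab5.)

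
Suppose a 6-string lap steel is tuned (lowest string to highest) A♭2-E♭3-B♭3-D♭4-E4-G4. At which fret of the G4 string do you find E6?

21

E6 is 21 semitones above the open G4 (G–Ab–A–Bb–…–D–Eb–E), so it sits at fret 21.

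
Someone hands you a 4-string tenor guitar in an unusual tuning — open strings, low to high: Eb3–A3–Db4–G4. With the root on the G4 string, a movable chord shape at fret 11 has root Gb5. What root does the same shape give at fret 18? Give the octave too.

Db6

Moving from fret 11 to fret 18 shifts the root by 7 semitones.
Gb5 up 7 semitones is Db6.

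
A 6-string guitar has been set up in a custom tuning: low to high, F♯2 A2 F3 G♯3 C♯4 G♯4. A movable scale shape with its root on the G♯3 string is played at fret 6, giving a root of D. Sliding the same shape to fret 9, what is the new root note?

F

Moving from fret 6 to fret 9 shifts the root by 3 semitones.
D up 3 semitones is F.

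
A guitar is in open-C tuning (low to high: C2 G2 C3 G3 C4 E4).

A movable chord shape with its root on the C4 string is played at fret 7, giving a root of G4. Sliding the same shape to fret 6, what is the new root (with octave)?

Moving from fret 7 to fret 6 shifts the root by -1 semitone.
G4 down 1 semitone is F#4.

F#4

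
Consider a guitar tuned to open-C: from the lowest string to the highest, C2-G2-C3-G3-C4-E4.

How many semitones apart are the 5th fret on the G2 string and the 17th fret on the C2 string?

5 semitones

G2 at fret 5 → C3 (MIDI 48); C2 at fret 17 → F3 (MIDI 53).
48 − 53 = -5, so the two pitches are 5 semitones apart, with F3 the higher.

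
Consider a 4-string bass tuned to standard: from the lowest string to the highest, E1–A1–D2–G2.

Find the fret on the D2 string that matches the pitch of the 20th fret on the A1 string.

Fret 20 on A1 is MIDI 33 + 20 = 53 (F3). On the D2 string (open MIDI 38), that pitch is 53 − 38 = fret 15.

15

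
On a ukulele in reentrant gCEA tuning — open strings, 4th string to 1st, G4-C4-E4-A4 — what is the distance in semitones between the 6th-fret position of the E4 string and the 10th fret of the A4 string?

9 semitones

E4 at fret 6 → A♯4 (MIDI 70); A4 at fret 10 → G5 (MIDI 79).
70 − 79 = -9, so the two pitches are 9 semitones apart, with G5 the higher.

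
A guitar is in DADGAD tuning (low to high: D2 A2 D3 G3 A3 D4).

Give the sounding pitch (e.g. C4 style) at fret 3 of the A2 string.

C3

The open A2 string plus 3 semitones: A–A#–B–C.
The walk passes from B into C once, so the octave number goes from 2 to 3.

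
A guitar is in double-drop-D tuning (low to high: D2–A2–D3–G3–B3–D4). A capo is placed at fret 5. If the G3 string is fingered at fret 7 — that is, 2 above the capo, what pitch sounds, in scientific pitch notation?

The capo raises the open G3 by 5 semitones to C4; fretting 2 more gives G3 + 5 + 2 = G3 + 7 semitones = D4.

D4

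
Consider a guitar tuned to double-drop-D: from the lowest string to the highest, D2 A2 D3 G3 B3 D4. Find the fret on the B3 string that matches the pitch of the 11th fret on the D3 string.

Fret 11 on D3 is MIDI 50 + 11 = 61 (C♯4). On the B3 string (open MIDI 59), that pitch is 61 − 59 = fret 2.

2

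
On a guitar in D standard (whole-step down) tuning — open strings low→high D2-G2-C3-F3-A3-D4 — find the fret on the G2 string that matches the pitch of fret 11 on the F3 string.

Fret 11 on F3 is MIDI 53 + 11 = 64 (E4). On the G2 string (open MIDI 43), that pitch is 64 − 43 = fret 21.

21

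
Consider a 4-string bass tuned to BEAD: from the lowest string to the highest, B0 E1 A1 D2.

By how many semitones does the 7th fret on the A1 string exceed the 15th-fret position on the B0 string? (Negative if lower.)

2 semitones

A1 at fret 7 → E2 (MIDI 40); B0 at fret 15 → D2 (MIDI 38).
40 − 38 = 2, so the two pitches are 2 semitones apart.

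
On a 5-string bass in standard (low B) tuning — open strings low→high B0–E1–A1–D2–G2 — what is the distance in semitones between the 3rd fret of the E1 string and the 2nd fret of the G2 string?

E1 at fret 3 → G1 (MIDI 31); G2 at fret 2 → A2 (MIDI 45).
31 − 45 = -14, so the two pitches are 14 semitones apart, with A2 the higher.

14 semitones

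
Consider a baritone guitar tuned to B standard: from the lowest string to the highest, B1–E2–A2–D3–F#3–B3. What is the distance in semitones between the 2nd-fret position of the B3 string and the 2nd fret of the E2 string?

19 semitones

B3 at fret 2 → C#4 (MIDI 61); E2 at fret 2 → F#2 (MIDI 42).
61 − 42 = 19, so the two pitches are 19 semitones apart, with C#4 the higher.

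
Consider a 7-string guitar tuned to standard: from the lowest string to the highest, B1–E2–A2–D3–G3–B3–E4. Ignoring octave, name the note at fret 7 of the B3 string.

B3 is MIDI 59. Adding 7 gives 66; 66 mod 12 = 6, i.e. F#.
(Equivalently spelled Gb.)

F#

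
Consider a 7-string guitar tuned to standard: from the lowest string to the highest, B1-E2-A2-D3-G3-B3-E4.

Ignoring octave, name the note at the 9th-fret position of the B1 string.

Each fret is one semitone, so B1 + 9 = G#.
(Equivalently spelled Ab.)

G#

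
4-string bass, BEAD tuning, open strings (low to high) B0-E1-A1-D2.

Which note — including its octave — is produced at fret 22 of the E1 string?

The open E1 string plus 22 semitones: E–F–F#–G–…–C–C#–D.
The walk passes from B into C 2 times, so the octave number goes from 1 to 3.

D3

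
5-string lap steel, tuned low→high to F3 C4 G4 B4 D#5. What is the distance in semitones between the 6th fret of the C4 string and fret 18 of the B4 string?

23 semitones

C4 at fret 6 → F#4 (MIDI 66); B4 at fret 18 → F6 (MIDI 89).
66 − 89 = -23, so the two pitches are 23 semitones apart, with F6 the higher.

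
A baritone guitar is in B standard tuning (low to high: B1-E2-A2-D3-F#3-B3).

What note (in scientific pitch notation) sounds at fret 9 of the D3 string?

B3

Each fret is one semitone, so D3 + 9 = B3.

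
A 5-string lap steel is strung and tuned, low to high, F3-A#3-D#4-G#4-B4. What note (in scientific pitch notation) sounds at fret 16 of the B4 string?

D#6

The open B4 string plus 16 semitones: B–C–C#–D–…–C#–D–D#.
The walk passes from B into C 2 times, so the octave number goes from 4 to 6.
(Equivalently spelled Eb6.)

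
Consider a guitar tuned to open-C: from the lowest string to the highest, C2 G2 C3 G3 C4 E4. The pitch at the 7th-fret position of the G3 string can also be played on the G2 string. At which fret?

G3 at fret 7 is G3 + 7 semitones = D4.
The open G2 string is 12 semitones below the open G3, so the same pitch on the G2 string lies at fret 7 + 12 = 19.

19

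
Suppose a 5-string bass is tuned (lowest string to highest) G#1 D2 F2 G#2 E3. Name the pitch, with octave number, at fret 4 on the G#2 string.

C3

G#2 is MIDI 44. Adding 4 gives 48, which is C3.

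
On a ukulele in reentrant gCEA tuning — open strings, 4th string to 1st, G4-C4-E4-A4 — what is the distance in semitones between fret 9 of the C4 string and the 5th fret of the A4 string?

C4 at fret 9 → A4 (MIDI 69); A4 at fret 5 → D5 (MIDI 74).
69 − 74 = -5, so the two pitches are 5 semitones apart, with D5 the higher.

5 semitones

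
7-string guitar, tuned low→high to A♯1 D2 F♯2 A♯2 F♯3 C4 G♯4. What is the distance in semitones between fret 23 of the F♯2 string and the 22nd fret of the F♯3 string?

F♯2 at fret 23 → F4 (MIDI 65); F♯3 at fret 22 → E5 (MIDI 76).
65 − 76 = -11, so the two pitches are 11 semitones apart, with E5 the higher.

11 semitones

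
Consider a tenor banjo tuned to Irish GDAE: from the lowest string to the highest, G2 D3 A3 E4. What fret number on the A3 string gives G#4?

G#4 is 11 semitones above the open A3 (A–A#–B–C–…–F#–G–G#), so it sits at fret 11.

11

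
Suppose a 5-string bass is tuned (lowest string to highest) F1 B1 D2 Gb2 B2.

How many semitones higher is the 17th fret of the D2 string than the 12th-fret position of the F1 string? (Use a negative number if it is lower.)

14 semitones

D2 at fret 17 → G3 (MIDI 55); F1 at fret 12 → F2 (MIDI 41).
55 − 41 = 14, so the two pitches are 14 semitones apart.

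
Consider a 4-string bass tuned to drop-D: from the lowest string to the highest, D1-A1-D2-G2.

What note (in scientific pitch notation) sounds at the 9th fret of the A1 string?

Each fret is one semitone, so A1 + 9 = F♯2.

F♯2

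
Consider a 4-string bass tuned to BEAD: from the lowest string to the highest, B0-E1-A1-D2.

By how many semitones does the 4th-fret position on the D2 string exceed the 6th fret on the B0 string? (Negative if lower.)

13 semitones

D2 at fret 4 → F♯2 (MIDI 42); B0 at fret 6 → F1 (MIDI 29).
42 − 29 = 13, so the two pitches are 13 semitones apart.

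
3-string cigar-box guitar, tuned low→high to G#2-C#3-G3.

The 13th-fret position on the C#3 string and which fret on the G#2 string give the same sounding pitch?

Fret 13 on C#3 is MIDI 49 + 13 = 62 (D4). On the G#2 string (open MIDI 44), that pitch is 62 − 44 = fret 18.

18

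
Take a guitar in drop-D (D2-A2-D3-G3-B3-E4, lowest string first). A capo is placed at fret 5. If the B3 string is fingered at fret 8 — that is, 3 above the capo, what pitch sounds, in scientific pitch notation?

The capo raises the open B3 by 5 semitones to E4; fretting 3 more gives B3 + 5 + 3 = B3 + 8 semitones = G4.

G4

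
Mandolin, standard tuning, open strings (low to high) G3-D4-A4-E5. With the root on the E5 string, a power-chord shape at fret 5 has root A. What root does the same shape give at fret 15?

Moving from fret 5 to fret 15 shifts the root by 10 semitones.
A up 10 semitones is G.

G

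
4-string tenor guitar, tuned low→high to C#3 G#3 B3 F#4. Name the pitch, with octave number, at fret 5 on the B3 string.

E4

B3 is MIDI 59. Adding 5 gives 64, which is E4.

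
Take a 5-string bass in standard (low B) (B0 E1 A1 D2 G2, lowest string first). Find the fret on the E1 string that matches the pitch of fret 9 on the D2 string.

D2 at fret 9 is D2 + 9 semitones = B2.
The open E1 string is 10 semitones below the open D2, so the same pitch on the E1 string lies at fret 9 + 10 = 19.

19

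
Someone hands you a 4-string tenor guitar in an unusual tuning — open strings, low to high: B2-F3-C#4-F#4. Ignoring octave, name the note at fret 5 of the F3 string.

A#

Each fret is one semitone, so F3 + 5 = A#.
(Equivalently spelled Bb.)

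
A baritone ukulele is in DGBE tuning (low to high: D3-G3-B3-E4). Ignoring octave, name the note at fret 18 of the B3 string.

Each fret is one semitone, so B3 + 18 = F.

F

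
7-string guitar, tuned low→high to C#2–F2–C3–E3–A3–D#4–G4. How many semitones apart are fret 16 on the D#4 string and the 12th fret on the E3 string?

15 semitones

D#4 at fret 16 → G5 (MIDI 79); E3 at fret 12 → E4 (MIDI 64).
79 − 64 = 15, so the two pitches are 15 semitones apart, with G5 the higher.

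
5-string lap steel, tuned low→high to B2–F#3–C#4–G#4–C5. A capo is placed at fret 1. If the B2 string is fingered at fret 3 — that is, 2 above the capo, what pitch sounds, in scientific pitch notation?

D3

The capo raises the open B2 by 1 semitone to C3; fretting 2 more gives B2 + 1 + 2 = B2 + 3 semitones = D3.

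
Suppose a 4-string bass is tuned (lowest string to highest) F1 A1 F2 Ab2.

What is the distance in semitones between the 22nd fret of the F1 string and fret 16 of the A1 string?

2 semitones

F1 at fret 22 → Eb3 (MIDI 51); A1 at fret 16 → Db3 (MIDI 49).
51 − 49 = 2, so the two pitches are 2 semitones apart, with Eb3 the higher.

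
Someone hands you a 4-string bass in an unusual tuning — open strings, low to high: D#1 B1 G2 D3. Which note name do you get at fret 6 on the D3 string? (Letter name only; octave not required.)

D3 is MIDI 50. Adding 6 gives 56; 56 mod 12 = 8, i.e. G#.

G#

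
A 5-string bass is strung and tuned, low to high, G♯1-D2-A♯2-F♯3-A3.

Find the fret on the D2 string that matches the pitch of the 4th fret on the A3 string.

Fret 4 on A3 is MIDI 57 + 4 = 61 (C♯4). On the D2 string (open MIDI 38), that pitch is 61 − 38 = fret 23.

23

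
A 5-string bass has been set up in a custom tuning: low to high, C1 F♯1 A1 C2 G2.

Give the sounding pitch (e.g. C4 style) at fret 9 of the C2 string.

A2

The open C2 string plus 9 semitones: C–C#–D–D#–E–F–F#–G–G#–A.
No B→C boundary is crossed, so the octave stays at 2.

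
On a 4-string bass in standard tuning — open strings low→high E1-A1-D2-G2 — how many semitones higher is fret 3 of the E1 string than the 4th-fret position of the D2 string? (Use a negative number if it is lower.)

-11 semitones

E1 at fret 3 → G1 (MIDI 31); D2 at fret 4 → F#2 (MIDI 42).
31 − 42 = -11, so the two pitches are 11 semitones apart.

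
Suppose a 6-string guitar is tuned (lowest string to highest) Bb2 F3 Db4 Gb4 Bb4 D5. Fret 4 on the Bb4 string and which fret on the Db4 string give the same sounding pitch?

13

Bb4 at fret 4 is Bb4 + 4 semitones = D5.
The open Db4 string is 9 semitones below the open Bb4, so the same pitch on the Db4 string lies at fret 4 + 9 = 13.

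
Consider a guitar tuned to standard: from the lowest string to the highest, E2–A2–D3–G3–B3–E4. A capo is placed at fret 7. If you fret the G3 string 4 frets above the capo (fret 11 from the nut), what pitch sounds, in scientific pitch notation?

The capo raises the open G3 by 7 semitones to D4; fretting 4 more gives G3 + 7 + 4 = G3 + 11 semitones = F#4.

F#4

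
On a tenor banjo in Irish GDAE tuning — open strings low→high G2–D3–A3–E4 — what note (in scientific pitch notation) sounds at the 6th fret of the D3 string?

G#3

The open D3 string plus 6 semitones: D–D#–E–F–F#–G–G#.
No B→C boundary is crossed, so the octave stays at 3.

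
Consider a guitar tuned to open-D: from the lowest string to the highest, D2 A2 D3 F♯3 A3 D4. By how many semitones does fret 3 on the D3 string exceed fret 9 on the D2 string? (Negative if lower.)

D3 at fret 3 → F3 (MIDI 53); D2 at fret 9 → B2 (MIDI 47).
53 − 47 = 6, so the two pitches are 6 semitones apart.

6 semitones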